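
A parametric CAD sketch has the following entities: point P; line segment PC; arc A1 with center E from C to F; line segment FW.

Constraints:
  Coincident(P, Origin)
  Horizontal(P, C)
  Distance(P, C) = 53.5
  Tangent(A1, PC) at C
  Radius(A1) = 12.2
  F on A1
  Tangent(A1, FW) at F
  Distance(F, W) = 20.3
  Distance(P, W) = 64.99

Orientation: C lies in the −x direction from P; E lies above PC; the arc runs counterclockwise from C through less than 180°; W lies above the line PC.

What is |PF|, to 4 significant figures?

47.14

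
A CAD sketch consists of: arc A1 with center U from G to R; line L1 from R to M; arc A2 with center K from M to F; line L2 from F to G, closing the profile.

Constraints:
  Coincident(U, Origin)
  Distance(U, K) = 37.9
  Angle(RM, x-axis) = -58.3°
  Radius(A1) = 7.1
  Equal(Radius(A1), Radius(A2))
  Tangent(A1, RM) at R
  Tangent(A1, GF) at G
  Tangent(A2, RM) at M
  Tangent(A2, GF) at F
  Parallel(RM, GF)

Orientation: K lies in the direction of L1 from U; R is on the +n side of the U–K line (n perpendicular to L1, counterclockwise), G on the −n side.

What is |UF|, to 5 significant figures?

38.559

The slot axis is L1's direction at -58.3°, so u = (cos -58.3°, sin -58.3°) = (0.52547, -0.85081) and n = (−sin -58.3°, cos -58.3°) = (0.85081, 0.52547). U is at the origin and K lies 37.9 along u from U, so K = 37.9·u = (19.915, -32.246). Tangency of A1 to both parallel lines with radius 7.1 puts R and G at U ± 7.1·n: R = (6.0408, 3.7308), G = (-6.0408, -3.7308). Equal radii place M and F the same way about K: M = K + 7.1·n = (25.956, -28.515), F = K − 7.1·n = (13.875, -35.977). Then |UF| = |F − U| = 38.559.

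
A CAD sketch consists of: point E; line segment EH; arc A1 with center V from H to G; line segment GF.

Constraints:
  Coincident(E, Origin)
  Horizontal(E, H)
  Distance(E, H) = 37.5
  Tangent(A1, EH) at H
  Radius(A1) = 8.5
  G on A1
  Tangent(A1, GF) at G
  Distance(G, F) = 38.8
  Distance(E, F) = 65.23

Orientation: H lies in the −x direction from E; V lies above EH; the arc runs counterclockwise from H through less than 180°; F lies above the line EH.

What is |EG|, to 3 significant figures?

31.9

Checks: |VG| = 8.500 ✓; ∠(VG, GF) = 90.00° ✓; |GF| = 38.80 ✓; |EF| = 65.23 ✓.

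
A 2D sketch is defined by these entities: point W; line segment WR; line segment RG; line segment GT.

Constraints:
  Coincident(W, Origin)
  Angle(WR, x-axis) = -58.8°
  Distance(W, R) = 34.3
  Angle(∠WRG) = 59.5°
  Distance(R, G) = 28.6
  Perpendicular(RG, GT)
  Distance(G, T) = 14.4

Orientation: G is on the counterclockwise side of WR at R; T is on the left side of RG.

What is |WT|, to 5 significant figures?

18.838

W is at the origin; WR runs at -58.8° with length 34.3, so R = 34.3·(cos -58.8°, sin -58.8°) = (17.768, -29.339). ∠WRG = 59.5°, so RG runs at -58.8° + (180° − 59.5°) = 61.700° from the x-axis; with |RG| = 28.6, G = R + 28.6·(cos 61.700°, sin 61.700°) = (31.327, -4.1573). RG is perpendicular to GT; with |GT| = 14.4 on the left of RG, T = G + 14.4·(-0.88048, 0.47409) = (18.648, 2.6695). Then |WT| = |T − W| = 18.838.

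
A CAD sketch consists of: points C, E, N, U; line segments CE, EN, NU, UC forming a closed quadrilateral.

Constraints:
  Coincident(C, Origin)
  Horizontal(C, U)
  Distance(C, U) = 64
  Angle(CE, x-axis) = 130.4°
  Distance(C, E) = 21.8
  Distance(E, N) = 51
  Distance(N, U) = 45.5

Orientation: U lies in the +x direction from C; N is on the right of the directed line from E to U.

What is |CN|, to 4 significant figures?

29.38

Checks: |EN| = 51.00 ✓; |NU| = 45.50 ✓.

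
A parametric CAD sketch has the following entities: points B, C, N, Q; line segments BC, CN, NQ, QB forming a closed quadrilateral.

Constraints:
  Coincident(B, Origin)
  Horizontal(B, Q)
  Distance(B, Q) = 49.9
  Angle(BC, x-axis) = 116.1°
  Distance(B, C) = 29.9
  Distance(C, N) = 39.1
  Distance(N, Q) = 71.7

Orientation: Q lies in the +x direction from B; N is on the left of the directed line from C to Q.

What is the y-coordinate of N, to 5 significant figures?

58.980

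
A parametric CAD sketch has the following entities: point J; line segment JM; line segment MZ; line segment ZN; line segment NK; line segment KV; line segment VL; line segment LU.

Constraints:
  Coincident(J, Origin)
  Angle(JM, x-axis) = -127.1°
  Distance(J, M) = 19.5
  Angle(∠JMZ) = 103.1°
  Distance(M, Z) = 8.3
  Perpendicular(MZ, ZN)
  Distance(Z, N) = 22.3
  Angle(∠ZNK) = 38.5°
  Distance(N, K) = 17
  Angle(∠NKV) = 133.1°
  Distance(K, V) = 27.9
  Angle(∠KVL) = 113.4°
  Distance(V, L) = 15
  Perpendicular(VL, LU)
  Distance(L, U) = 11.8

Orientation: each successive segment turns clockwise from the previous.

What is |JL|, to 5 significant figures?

46.359

∠NKV = 133.1° gives KV at -122.40° from the x-axis; with |KV| = 27.9, V = (-20.968, -31.820). ∠KVL = 113.4° gives VL at 171.00° from the x-axis; with |VL| = 15.0, L = (-35.783, -29.474). Then |JL| = |L − J| = 46.359.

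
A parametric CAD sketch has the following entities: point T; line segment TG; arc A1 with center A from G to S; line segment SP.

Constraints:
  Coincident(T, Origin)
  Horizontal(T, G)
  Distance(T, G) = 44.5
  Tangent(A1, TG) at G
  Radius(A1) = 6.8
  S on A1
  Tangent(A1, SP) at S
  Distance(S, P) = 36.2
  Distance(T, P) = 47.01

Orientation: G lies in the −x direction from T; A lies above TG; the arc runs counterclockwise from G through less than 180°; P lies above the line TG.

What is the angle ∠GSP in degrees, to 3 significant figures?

144°

T is at the origin; T and G share the same y with |TG| = 44.5 and G on the −x side, so G = (-44.5, 0.00). The tangent condition forces AG to be normal to TG, so A = G + (0, 6.8) = (-44.5, 6.80). Since AS ⟂ SP (tangency), |AP| = √(6.8² + 36.2²) = 36.8 regardless of where S sits on A1. So P lies on both circle(T, 47.01) and circle(A, 36.8); the above-TG intersection is P = (-26.4, 38.9). S is the foot of the tangent from P: S = (-38.1, 4.61).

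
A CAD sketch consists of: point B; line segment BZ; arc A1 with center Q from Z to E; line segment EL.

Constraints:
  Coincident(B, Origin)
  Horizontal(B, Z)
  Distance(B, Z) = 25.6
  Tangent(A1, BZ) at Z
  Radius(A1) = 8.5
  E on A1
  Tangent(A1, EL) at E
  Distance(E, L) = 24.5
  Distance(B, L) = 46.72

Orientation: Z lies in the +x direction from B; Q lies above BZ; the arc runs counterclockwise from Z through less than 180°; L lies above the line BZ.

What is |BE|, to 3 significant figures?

35.3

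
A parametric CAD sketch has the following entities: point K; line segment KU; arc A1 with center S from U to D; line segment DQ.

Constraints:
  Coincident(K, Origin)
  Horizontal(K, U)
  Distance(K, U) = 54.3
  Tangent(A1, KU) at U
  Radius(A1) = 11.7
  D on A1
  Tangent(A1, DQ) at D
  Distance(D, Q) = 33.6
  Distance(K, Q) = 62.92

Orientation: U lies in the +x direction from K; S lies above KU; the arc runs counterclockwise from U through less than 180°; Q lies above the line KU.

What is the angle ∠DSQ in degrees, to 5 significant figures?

70.801°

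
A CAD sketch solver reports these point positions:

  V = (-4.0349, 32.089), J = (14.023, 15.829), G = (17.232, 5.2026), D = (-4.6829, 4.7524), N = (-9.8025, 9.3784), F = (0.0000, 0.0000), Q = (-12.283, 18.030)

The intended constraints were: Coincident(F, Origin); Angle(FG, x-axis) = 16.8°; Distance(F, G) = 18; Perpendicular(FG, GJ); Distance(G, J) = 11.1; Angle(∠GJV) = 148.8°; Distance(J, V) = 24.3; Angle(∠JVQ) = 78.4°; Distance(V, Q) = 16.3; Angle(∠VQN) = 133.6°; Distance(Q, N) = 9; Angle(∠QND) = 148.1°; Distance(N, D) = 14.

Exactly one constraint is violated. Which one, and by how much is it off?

Distance(N, D) = 14 — off by 7.10.

F = (0.00, 0.00) ✓; FG at 16.80° ✓; |FG| = 18.00 ✓; ∠(FG, GJ) = 90.00° ✓; |GJ| = 11.10 ✓; ∠GJV = 148.8° ✓; |JV| = 24.30 ✓; ∠JVQ = 78.40° ✓; |VQ| = 16.30 ✓; ∠VQN = 133.6° ✓; |QN| = 9.000 ✓; ∠QND = 148.1° ✓; |ND| = 6.900 ✗.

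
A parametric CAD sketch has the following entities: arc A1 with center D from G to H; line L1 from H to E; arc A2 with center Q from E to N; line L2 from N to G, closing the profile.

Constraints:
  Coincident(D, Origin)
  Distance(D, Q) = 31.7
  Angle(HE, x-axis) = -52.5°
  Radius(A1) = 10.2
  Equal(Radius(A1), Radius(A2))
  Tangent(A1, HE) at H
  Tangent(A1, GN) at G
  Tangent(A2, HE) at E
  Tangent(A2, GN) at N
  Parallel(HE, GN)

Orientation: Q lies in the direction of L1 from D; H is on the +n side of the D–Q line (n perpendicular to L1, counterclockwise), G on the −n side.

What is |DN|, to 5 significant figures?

33.301

The slot axis is L1's direction at -52.5°, so u = (cos -52.5°, sin -52.5°) = (0.60876, -0.79335) and n = (−sin -52.5°, cos -52.5°) = (0.79335, 0.60876). D is at the origin and Q lies 31.7 along u from D, so Q = 31.7·u = (19.298, -25.149). Tangency of A1 to both parallel lines with radius 10.2 puts H and G at D ± 10.2·n: H = (8.0922, 6.2094), G = (-8.0922, -6.2094). Equal radii place E and N the same way about Q: E = Q + 10.2·n = (27.390, -18.940), N = Q − 10.2·n = (11.206, -31.359). Then |DN| = |N − D| = 33.301.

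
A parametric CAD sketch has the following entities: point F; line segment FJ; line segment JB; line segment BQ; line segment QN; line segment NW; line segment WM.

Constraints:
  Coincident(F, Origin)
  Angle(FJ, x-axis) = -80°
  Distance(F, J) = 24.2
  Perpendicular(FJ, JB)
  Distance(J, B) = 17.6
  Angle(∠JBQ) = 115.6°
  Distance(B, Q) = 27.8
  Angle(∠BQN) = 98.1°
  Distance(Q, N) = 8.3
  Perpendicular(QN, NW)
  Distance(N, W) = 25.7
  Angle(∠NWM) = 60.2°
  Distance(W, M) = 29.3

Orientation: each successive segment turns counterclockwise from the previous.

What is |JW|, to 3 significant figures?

11.8

∠BQN = 98.1° gives QN at 156° from the x-axis; with |QN| = 8.3, N = (21.4, 9.34). The perpendicularity gives NW at right angles to QN, so NW runs at -114°; with |NW| = 25.7, W = (11.1, -14.2). Then |JW| = |W − J| = 11.8.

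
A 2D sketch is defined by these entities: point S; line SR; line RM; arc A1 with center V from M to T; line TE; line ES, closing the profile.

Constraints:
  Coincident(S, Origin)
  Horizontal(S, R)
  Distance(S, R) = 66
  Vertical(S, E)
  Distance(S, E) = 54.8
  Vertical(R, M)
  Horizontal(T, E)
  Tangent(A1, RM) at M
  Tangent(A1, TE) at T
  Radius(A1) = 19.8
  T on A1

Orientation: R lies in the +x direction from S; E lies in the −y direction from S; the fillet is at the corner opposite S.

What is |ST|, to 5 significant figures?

71.676

S is at the origin; S and R share the same y with |SR| = 66.0 and R on the +x side, so R = (66.000, 0.0000). SE is vertical with |SE| = 54.8 and E on the −y side, so E = (0.0000, -54.800). The virtual corner opposite S is at (66.000, -54.800). Tangency of A1 to RM means the radius VM is perpendicular to RM and A1 meets TE tangentially, so VT is at right angles to TE, with radius 19.8, so the center V sits 19.8 in from both sides at V = (46.200, -35.000). That places the tangent points at M = (66.000, -35.000) on RM and T = (46.200, -54.800) on TE. Then |ST| = |T − S| = 71.676.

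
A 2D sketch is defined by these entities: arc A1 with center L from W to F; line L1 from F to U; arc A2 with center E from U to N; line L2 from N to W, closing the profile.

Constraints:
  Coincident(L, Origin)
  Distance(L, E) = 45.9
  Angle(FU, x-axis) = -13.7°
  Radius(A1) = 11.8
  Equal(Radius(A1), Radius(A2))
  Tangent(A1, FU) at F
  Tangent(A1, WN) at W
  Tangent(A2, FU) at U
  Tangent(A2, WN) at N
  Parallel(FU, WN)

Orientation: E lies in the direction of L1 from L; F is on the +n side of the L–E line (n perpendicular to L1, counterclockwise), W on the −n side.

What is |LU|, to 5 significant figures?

47.393

The slot axis is L1's direction at -13.7°, so u = (cos -13.7°, sin -13.7°) = (0.97155, -0.23684) and n = (−sin -13.7°, cos -13.7°) = (0.23684, 0.97155). L is at the origin and E lies 45.9 along u from L, so E = 45.9·u = (44.594, -10.871). Tangency of A1 to both parallel lines with radius 11.8 puts F and W at L ± 11.8·n: F = (2.7947, 11.464), W = (-2.7947, -11.464). Equal radii place U and N the same way about E: U = E + 11.8·n = (47.389, 0.59341), N = E − 11.8·n = (41.799, -22.335). Then |LU| = |U − L| = 47.393.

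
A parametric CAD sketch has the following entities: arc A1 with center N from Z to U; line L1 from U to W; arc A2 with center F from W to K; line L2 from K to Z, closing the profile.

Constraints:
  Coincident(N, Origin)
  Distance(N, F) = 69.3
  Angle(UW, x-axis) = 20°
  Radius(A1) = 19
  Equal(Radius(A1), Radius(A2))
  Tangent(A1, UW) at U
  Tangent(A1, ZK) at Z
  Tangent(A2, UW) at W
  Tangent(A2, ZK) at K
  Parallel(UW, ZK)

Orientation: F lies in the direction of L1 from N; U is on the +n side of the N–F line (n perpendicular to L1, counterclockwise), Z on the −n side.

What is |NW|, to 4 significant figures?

71.86

The slot axis is L1's direction at 20.0°, so u = (cos 20.0°, sin 20.0°) = (0.9397, 0.3420) and n = (−sin 20.0°, cos 20.0°) = (-0.3420, 0.9397). N is at the origin and F lies 69.3 along u from N, so F = 69.3·u = (65.12, 23.70). Tangency of A1 to both parallel lines with radius 19.0 puts U and Z at N ± 19.0·n: U = (-6.498, 17.85), Z = (6.498, -17.85). Equal radii place W and K the same way about F: W = F + 19.0·n = (58.62, 41.56), K = F − 19.0·n = (71.62, 5.848). Then |NW| = |W − N| = 71.86.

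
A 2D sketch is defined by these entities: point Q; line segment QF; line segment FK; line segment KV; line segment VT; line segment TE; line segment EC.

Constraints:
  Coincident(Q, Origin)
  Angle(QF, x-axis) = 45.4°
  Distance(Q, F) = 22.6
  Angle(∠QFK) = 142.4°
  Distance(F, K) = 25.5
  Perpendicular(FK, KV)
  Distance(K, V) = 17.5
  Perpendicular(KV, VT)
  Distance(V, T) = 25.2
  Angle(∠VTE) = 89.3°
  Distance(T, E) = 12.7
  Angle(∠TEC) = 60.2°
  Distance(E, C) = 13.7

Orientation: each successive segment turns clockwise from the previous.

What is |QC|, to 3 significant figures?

30.2

Q is at the origin; QF runs at 45.4° with length 22.6, so F = (15.9, 16.1). ∠QFK = 142.4° gives FK at 7.80° from the x-axis; with |FK| = 25.5, K = (41.1, 19.6). FK is perpendicular to KV, so KV runs at -82.2°; with |KV| = 17.5, V = (43.5, 2.21). KV is perpendicular to VT, so VT runs at -172°; with |VT| = 25.2, T = (18.5, -1.21). ∠VTE = 89.3° gives TE at 97.1° from the x-axis; with |TE| = 12.7, E = (17.0, 11.4). ∠TEC = 60.2° gives EC at -22.7° from the x-axis; with |EC| = 13.7, C = (29.6, 6.11). Then |QC| = |C − Q| = 30.2.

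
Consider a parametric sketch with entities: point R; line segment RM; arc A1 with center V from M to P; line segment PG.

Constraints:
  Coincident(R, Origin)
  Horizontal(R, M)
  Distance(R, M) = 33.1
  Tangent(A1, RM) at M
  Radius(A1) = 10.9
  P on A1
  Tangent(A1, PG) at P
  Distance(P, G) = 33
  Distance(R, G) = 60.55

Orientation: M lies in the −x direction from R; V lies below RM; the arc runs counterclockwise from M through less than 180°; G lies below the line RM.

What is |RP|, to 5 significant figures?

45.547

R is at the origin; R and M share the same y with |RM| = 33.1 and M on the −x side, so M = (-33.100, 0.0000). A1 meets RM tangentially, so VM is at right angles to RM, so V = M + (0, -10.9) = (-33.100, -10.900). Since VP ⟂ PG (tangency), |VG| = √(10.9² + 33.0²) = 34.754 regardless of where P sits on A1. So G lies on both circle(R, 60.55) and circle(V, 34.754); the below-RM intersection is G = (-40.727, -44.806). P is the foot of the tangent from G: P = (-43.948, -11.964).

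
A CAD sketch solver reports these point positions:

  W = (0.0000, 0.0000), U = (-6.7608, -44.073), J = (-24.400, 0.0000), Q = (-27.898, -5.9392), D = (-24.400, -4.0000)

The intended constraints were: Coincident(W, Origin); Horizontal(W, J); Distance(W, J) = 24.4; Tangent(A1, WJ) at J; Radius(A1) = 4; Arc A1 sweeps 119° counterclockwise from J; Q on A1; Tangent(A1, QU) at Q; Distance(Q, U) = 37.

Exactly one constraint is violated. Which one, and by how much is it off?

Distance(Q, U) = 37 — off by 6.60.

W = (0.00, 0.00) ✓; W.y = 0.00, J.y = 0.00 ✓; |WJ| = 24.40 ✓; ∠(DJ, JW) = 90.00° ✓; |DJ| = 4.000 ✓; bearing(D→Q) − bearing(D→J) = 119.0° ✓; |DQ| = 4.000 ✓; ∠(DQ, QU) = 90.00° ✓; |QU| = 43.60 ✗.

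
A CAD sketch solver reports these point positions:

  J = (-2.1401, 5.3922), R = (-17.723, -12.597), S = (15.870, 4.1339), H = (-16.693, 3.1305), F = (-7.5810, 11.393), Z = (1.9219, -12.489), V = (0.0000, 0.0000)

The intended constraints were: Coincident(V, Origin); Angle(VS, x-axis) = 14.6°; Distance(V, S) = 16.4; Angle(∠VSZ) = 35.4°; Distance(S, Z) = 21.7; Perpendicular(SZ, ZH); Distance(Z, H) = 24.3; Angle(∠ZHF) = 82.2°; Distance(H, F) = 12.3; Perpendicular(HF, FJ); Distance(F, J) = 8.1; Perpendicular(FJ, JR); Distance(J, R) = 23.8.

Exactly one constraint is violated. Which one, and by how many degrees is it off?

Perpendicular(FJ, JR) — off by 6.90°.

V = (0.00, 0.00) ✓; VS at 14.60° ✓; |VS| = 16.40 ✓; ∠VSZ = 35.40° ✓; |SZ| = 21.70 ✓; ∠(SZ, ZH) = 90.00° ✓; |ZH| = 24.30 ✓; ∠ZHF = 82.20° ✓; |HF| = 12.30 ✓; ∠(HF, FJ) = 90.00° ✓; |FJ| = 8.100 ✓; ∠(FJ, JR) = 83.10° ✗; |JR| = 23.80 ✓.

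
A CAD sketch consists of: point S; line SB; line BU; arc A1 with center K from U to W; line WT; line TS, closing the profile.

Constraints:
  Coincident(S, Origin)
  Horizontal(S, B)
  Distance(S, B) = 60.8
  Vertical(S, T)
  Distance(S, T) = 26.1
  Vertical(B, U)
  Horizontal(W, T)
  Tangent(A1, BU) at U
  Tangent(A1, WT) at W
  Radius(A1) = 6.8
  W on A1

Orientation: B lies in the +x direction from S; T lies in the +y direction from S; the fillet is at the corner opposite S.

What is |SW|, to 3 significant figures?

60.0

S is at the origin; S and B share the same y with |SB| = 60.8 and B on the +x side, so B = (60.8, 0.00). S and T share the same x with |ST| = 26.1 and T on the +y side, so T = (0.00, 26.1). The virtual corner opposite S is at (60.8, 26.1). The tangent condition forces KU to be normal to BU and A1 meets WT tangentially, so KW is at right angles to WT, with radius 6.8, so the center K sits 6.8 in from both sides at K = (54.0, 19.3). That places the tangent points at U = (60.8, 19.3) on BU and W = (54.0, 26.1) on WT. Then |SW| = |W − S| = 60.0.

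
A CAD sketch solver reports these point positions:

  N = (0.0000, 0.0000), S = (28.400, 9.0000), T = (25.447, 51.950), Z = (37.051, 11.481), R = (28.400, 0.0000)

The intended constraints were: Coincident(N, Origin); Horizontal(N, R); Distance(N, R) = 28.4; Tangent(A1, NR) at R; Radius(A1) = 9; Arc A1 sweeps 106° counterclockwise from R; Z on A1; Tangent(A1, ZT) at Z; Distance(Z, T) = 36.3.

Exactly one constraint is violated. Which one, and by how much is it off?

Distance(Z, T) = 36.3 — off by 5.80.

N = (0.00, 0.00) ✓; N.y = 0.00, R.y = 0.00 ✓; |NR| = 28.40 ✓; ∠(SR, RN) = 90.00° ✓; |SR| = 9.000 ✓; bearing(S→Z) − bearing(S→R) = 106.0° ✓; |SZ| = 9.000 ✓; ∠(SZ, ZT) = 90.00° ✓; |ZT| = 42.10 ✗.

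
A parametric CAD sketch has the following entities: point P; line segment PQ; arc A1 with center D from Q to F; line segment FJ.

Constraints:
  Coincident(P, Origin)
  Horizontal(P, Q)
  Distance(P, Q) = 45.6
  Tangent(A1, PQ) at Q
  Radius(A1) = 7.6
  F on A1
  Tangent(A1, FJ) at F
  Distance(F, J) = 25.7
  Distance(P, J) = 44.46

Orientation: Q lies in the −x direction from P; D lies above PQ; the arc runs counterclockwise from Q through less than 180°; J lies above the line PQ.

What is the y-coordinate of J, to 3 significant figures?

30.8

P is at the origin; P and Q share the same y with |PQ| = 45.6 and Q on the −x side, so Q = (-45.6, 0.00). Since A1 is tangent to PQ there, DQ ⟂ PQ, so D = Q + (0, 7.6) = (-45.6, 7.60). Since DF ⟂ FJ (tangency), |DJ| = √(7.6² + 25.7²) = 26.8 regardless of where F sits on A1. So J lies on both circle(P, 44.46) and circle(D, 26.8); the above-PQ intersection is J = (-32.1, 30.8). F is the foot of the tangent from J: F = (-38.2, 5.79).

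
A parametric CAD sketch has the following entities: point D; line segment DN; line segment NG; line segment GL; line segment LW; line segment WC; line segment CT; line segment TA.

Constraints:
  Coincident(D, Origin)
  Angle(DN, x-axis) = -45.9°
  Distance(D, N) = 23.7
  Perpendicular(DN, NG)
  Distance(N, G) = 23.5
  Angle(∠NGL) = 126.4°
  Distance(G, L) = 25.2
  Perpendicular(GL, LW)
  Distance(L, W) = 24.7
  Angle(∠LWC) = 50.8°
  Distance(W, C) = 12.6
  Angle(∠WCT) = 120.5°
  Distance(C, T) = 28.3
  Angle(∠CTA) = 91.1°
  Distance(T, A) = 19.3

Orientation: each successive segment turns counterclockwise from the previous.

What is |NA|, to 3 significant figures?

59.6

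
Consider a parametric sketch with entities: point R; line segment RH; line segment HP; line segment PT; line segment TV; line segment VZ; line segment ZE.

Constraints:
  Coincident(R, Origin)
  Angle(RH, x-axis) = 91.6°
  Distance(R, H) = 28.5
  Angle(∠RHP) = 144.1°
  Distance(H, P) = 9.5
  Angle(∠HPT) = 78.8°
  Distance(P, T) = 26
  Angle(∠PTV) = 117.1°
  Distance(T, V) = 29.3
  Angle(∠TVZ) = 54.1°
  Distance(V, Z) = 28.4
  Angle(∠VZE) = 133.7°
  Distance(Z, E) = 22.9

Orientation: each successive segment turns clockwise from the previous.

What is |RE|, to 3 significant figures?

35.6

R is at the origin; RH runs at 91.6° with length 28.5, so H = (-0.796, 28.5). ∠RHP = 144.1° gives HP at 55.7° from the x-axis; with |HP| = 9.5, P = (4.56, 36.3). ∠HPT = 78.8° gives PT at -45.5° from the x-axis; with |PT| = 26.0, T = (22.8, 17.8). ∠PTV = 117.1° gives TV at -108° from the x-axis; with |TV| = 29.3, V = (13.5, -10.0). ∠TVZ = 54.1° gives VZ at 126° from the x-axis; with |VZ| = 28.4, Z = (-3.04, 13.1). ∠VZE = 133.7° gives ZE at 79.4° from the x-axis; with |ZE| = 22.9, E = (1.17, 35.6). Then |RE| = |E − R| = 35.6.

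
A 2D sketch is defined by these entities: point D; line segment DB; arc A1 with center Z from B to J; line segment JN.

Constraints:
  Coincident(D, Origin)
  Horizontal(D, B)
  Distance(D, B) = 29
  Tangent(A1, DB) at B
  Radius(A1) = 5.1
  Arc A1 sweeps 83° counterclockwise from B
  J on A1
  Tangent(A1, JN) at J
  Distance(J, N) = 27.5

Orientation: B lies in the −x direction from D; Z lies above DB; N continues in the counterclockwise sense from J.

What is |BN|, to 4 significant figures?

32.87

On A1, B sits at bearing -90° from Z; an 83° counterclockwise sweep puts J at bearing -7°, so J = Z + 5.1·(cos -7°, sin -7°) = (-23.94, 4.478). The tangent condition forces ZJ to be normal to JN, so JN runs along (−sin -7°, cos -7°); with |JN| = 27.5, N = (-20.59, 31.77). Then |BN| = |N − B| = 32.87.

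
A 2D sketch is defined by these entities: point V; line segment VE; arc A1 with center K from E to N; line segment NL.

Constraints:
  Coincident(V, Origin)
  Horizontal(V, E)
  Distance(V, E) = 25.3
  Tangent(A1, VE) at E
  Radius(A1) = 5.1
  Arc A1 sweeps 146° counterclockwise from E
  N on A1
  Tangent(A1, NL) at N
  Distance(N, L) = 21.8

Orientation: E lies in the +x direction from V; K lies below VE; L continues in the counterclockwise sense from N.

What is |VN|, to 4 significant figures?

24.31

Since A1 is tangent to VE there, KE ⟂ VE, so K = E + (0, -5.1) = (25.30, -5.100). On A1, E sits at bearing 90° from K; a 146° counterclockwise sweep puts N at bearing 236°, so N = K + 5.1·(cos 236°, sin 236°) = (22.45, -9.328). Then |VN| = |N − V| = 24.31.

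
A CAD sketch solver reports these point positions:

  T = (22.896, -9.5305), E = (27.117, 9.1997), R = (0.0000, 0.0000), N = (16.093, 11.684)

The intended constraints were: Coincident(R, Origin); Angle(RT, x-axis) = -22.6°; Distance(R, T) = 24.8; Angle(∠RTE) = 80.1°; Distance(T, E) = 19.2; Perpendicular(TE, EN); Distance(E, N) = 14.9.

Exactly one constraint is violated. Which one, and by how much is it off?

Distance(E, N) = 14.9 — off by 3.60.

R = (0.00, 0.00) ✓; RT at -22.60° ✓; |RT| = 24.80 ✓; ∠RTE = 80.10° ✓; |TE| = 19.20 ✓; ∠(TE, EN) = 90.00° ✓; |EN| = 11.30 ✗.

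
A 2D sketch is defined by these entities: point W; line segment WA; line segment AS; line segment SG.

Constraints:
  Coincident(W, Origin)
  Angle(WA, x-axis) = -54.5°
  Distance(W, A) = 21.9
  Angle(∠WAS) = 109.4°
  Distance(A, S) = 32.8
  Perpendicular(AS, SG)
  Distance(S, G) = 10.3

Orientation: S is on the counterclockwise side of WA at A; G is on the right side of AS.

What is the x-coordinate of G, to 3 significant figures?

47.1

W is at the origin; WA runs at -54.5° with length 21.9, so A = 21.9·(cos -54.5°, sin -54.5°) = (12.7, -17.8). ∠WAS = 109.4°, so AS runs at -54.5° + (180° − 109.4°) = 16.1° from the x-axis; with |AS| = 32.8, S = A + 32.8·(cos 16.1°, sin 16.1°) = (44.2, -8.73). The perpendicularity gives SG at right angles to AS; with |SG| = 10.3 on the right of AS, G = S + 10.3·(0.277, -0.961) = (47.1, -18.6). So G.x = 47.1.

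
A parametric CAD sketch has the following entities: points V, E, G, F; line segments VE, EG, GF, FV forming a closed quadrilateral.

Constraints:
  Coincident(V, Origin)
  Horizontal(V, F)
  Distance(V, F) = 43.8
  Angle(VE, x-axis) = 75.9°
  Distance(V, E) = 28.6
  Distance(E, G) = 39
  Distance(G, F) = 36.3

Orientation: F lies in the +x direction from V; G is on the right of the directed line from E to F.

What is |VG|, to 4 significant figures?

14.53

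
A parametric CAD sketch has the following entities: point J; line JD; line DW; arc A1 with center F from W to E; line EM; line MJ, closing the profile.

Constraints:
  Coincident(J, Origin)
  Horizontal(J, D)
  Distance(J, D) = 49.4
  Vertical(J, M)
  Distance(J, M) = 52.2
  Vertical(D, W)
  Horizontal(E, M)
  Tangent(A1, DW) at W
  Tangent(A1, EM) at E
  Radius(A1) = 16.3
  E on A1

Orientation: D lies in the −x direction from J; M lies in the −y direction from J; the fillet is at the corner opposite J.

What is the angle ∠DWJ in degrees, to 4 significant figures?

53.99°

J is at the origin; J and D share the same y with |JD| = 49.4 and D on the −x side, so D = (-49.40, 0.000). JM is vertical with |JM| = 52.2 and M on the −y side, so M = (0.000, -52.20). The virtual corner opposite J is at (-49.40, -52.20). A1 meets DW tangentially, so FW is at right angles to DW and A1 meets EM tangentially, so FE is at right angles to EM, with radius 16.3, so the center F sits 16.3 in from both sides at F = (-33.10, -35.90). That places the tangent points at W = (-49.40, -35.90) on DW and E = (-33.10, -52.20) on EM. Then cos ∠DWJ = WD·WJ / (|WD||WJ|), giving 53.99°.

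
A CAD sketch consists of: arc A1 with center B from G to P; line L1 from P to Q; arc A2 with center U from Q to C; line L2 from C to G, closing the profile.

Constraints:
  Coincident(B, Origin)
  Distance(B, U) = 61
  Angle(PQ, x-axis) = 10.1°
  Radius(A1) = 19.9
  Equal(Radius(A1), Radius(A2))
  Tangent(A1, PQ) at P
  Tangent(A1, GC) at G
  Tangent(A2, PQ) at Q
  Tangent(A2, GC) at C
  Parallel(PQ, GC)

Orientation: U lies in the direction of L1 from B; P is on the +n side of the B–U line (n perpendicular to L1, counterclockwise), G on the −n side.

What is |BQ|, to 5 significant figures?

64.164

The slot axis is L1's direction at 10.1°, so u = (cos 10.1°, sin 10.1°) = (0.98450, 0.17537) and n = (−sin 10.1°, cos 10.1°) = (-0.17537, 0.98450). B is at the origin and U lies 61.0 along u from B, so U = 61.0·u = (60.055, 10.697). Tangency of A1 to both parallel lines with radius 19.9 puts P and G at B ± 19.9·n: P = (-3.4898, 19.592), G = (3.4898, -19.592). Equal radii place Q and C the same way about U: Q = U + 19.9·n = (56.565, 30.289), C = U − 19.9·n = (63.544, -8.8942). Then |BQ| = |Q − B| = 64.164.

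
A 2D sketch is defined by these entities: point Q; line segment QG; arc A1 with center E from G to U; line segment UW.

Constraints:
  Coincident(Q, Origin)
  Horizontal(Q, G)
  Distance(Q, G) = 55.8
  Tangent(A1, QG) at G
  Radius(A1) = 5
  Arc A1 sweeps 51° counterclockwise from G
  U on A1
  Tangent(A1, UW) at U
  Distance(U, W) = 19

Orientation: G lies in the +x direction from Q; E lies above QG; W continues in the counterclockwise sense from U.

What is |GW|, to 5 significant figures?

22.961

Q is at the origin; QG is horizontal with |QG| = 55.8 and G on the +x side, so G = (55.800, 0.0000). Tangency of A1 to QG means the radius EG is perpendicular to QG, so E = G + (0, 5) = (55.800, 5.0000). On A1, G sits at bearing -90° from E; a 51° counterclockwise sweep puts U at bearing -39°, so U = E + 5.0·(cos -39°, sin -39°) = (59.686, 1.8534). A1 meets UW tangentially, so EU is at right angles to UW, so UW runs along (−sin -39°, cos -39°); with |UW| = 19.0, W = (71.643, 16.619). Then |GW| = |W − G| = 22.961.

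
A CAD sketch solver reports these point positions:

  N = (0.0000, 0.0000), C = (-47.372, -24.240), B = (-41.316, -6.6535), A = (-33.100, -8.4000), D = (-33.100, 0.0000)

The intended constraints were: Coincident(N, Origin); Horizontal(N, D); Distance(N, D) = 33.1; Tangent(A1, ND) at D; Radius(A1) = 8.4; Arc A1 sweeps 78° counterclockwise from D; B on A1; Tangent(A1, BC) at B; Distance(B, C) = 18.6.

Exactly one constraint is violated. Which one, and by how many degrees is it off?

Tangent(A1, BC) at B — off by 7.00°.

N = (0.00, 0.00) ✓; N.y = 0.00, D.y = 0.00 ✓; |ND| = 33.10 ✓; ∠(AD, DN) = 90.00° ✓; |AD| = 8.400 ✓; bearing(A→B) − bearing(A→D) = 78.00° ✓; |AB| = 8.400 ✓; ∠(AB, BC) = 97.00° ✗; |BC| = 18.60 ✓.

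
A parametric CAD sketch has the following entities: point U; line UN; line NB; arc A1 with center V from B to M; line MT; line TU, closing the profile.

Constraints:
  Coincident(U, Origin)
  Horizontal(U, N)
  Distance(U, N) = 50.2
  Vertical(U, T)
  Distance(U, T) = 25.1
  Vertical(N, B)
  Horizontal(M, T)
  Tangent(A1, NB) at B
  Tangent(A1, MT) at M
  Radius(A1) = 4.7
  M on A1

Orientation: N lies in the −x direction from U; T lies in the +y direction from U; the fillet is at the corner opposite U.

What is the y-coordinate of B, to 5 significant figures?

20.400

U is at the origin; U and N share the same y with |UN| = 50.2 and N on the −x side, so N = (-50.200, 0.0000). U and T share the same x with |UT| = 25.1 and T on the +y side, so T = (0.0000, 25.100). The virtual corner opposite U is at (-50.200, 25.100). Tangency of A1 to NB means the radius VB is perpendicular to NB and the tangent condition forces VM to be normal to MT, with radius 4.7, so the center V sits 4.7 in from both sides at V = (-45.500, 20.400). That places the tangent points at B = (-50.200, 20.400) on NB and M = (-45.500, 25.100) on MT. So B.y = 20.400.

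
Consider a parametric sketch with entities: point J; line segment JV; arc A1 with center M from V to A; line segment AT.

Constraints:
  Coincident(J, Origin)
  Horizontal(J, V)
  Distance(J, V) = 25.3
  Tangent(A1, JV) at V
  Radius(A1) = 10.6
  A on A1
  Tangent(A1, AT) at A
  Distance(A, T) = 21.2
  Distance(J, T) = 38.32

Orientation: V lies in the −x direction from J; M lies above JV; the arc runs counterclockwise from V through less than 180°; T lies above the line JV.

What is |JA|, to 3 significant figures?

19.5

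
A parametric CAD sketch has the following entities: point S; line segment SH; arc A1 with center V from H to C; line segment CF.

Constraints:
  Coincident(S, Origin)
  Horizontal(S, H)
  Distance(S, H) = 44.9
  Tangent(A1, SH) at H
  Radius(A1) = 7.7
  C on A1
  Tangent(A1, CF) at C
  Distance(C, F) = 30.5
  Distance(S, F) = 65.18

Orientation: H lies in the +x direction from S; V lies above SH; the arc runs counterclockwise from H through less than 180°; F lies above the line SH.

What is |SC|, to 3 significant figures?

53.2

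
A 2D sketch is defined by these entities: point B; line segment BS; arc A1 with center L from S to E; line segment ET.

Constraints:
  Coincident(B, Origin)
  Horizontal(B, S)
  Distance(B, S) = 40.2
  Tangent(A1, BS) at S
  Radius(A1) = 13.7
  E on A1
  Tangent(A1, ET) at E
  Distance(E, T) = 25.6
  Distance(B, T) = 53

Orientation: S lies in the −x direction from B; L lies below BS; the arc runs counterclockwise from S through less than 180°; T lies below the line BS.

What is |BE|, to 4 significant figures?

55.24

B is at the origin; B and S share the same y with |BS| = 40.2 and S on the −x side, so S = (-40.20, 0.000). Since A1 is tangent to BS there, LS ⟂ BS, so L = S + (0, -13.7) = (-40.20, -13.70). Since LE ⟂ ET (tangency), |LT| = √(13.7² + 25.6²) = 29.04 regardless of where E sits on A1. So T lies on both circle(B, 53.0) and circle(L, 29.04); the below-BS intersection is T = (-32.66, -41.74). E is the foot of the tangent from T: E = (-50.19, -23.08).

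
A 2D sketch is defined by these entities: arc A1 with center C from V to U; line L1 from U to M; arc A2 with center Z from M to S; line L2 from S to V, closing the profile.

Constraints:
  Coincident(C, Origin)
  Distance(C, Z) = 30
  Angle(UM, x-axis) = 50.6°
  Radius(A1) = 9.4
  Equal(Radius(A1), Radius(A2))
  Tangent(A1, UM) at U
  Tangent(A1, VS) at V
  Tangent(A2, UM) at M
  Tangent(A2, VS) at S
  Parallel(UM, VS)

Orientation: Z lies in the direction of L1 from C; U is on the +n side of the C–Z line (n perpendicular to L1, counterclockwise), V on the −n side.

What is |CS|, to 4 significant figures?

31.44

The slot axis is L1's direction at 50.6°, so u = (cos 50.6°, sin 50.6°) = (0.6347, 0.7727) and n = (−sin 50.6°, cos 50.6°) = (-0.7727, 0.6347). C is at the origin and Z lies 30.0 along u from C, so Z = 30.0·u = (19.04, 23.18). Tangency of A1 to both parallel lines with radius 9.4 puts U and V at C ± 9.4·n: U = (-7.264, 5.966), V = (7.264, -5.966). Equal radii place M and S the same way about Z: M = Z + 9.4·n = (11.78, 29.15), S = Z − 9.4·n = (26.31, 17.22). Then |CS| = |S − C| = 31.44.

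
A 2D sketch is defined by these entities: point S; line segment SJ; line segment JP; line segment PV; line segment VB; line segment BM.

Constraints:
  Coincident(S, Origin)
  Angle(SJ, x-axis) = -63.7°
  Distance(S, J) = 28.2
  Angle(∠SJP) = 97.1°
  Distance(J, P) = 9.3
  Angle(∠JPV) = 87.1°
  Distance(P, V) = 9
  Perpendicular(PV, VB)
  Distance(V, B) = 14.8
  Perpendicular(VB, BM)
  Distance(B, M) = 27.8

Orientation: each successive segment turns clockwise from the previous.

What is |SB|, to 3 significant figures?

19.9

∠JPV = 87.1° gives PV at 120° from the x-axis; with |PV| = 9.0, V = (0.163, -22.6). PV ⟂ VB, so VB runs at 30.5°; with |VB| = 14.8, B = (12.9, -15.1). Then |SB| = |B − S| = 19.9.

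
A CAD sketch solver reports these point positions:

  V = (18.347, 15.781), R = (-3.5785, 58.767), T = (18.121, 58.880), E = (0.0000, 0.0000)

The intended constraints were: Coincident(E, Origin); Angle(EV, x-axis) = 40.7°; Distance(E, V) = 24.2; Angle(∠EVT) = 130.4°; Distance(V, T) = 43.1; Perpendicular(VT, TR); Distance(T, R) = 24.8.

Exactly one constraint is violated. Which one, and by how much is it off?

Distance(T, R) = 24.8 — off by 3.10.

E = (0.00, 0.00) ✓; EV at 40.70° ✓; |EV| = 24.20 ✓; ∠EVT = 130.4° ✓; |VT| = 43.10 ✓; ∠(VT, TR) = 90.00° ✓; |TR| = 21.70 ✗.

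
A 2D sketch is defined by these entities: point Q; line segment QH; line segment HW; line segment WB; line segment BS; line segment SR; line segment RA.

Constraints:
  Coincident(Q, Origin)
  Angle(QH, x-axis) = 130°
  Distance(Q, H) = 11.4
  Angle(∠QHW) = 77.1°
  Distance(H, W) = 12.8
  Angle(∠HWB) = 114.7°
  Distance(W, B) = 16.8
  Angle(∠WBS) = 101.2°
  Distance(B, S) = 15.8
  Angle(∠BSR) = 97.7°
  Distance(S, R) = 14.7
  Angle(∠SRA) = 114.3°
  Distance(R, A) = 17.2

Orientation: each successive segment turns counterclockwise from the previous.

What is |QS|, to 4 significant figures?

14.14

Q is at the origin; QH runs at 130.0° with length 11.4, so H = (-7.328, 8.733). ∠QHW = 77.1° gives HW at -127.1° from the x-axis; with |HW| = 12.8, W = (-15.05, -1.476). ∠HWB = 114.7° gives WB at -61.80° from the x-axis; with |WB| = 16.8, B = (-7.110, -16.28). ∠WBS = 101.2° gives BS at 17.00° from the x-axis; with |BS| = 15.8, S = (8.000, -11.66). Then |QS| = |S − Q| = 14.14.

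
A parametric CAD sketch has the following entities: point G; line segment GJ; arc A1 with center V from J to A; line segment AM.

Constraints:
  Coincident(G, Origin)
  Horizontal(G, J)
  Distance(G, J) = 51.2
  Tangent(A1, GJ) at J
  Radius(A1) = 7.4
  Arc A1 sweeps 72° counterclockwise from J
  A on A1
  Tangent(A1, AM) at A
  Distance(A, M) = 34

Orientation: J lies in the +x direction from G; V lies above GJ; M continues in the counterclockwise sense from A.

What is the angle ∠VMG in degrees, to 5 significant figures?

31.141°

On A1, J sits at bearing -90° from V; a 72° counterclockwise sweep puts A at bearing -18°, so A = V + 7.4·(cos -18°, sin -18°) = (58.238, 5.1133). The tangent condition forces VA to be normal to AM, so AM runs along (−sin -18°, cos -18°); with |AM| = 34.0, M = (68.744, 37.449). Then cos ∠VMG = MV·MG / (|MV||MG|), giving 31.141°.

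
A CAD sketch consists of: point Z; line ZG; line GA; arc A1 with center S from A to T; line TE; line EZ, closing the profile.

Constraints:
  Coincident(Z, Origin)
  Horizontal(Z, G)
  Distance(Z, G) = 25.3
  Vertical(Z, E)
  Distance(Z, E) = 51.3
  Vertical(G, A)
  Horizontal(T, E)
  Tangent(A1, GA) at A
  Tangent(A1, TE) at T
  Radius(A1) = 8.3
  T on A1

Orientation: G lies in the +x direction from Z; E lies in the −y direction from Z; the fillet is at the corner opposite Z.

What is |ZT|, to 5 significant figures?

54.043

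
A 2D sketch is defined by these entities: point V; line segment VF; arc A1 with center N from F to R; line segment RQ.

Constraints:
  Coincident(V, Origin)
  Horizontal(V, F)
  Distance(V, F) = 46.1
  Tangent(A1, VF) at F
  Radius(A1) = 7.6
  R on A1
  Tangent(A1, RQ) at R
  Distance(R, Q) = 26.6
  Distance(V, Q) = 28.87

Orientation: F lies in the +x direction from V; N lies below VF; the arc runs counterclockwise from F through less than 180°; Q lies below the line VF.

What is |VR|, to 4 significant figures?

41.09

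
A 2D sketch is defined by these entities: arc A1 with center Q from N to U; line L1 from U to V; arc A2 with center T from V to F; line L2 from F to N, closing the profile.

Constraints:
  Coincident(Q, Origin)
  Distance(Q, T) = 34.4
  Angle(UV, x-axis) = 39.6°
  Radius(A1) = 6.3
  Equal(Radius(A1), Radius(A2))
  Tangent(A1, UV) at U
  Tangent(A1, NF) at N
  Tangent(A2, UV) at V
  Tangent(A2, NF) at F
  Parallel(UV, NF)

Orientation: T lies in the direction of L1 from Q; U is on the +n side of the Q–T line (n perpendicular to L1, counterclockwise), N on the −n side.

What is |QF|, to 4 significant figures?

34.97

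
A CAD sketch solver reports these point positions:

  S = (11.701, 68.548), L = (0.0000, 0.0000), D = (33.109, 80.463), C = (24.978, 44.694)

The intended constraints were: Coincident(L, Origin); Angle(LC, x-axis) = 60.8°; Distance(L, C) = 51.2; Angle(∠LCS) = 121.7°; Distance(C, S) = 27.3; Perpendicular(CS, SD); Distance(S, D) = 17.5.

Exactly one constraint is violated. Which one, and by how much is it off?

Distance(S, D) = 17.5 — off by 7.00.

L = (0.00, 0.00) ✓; LC at 60.80° ✓; |LC| = 51.20 ✓; ∠LCS = 121.7° ✓; |CS| = 27.30 ✓; ∠(CS, SD) = 90.00° ✓; |SD| = 24.50 ✗.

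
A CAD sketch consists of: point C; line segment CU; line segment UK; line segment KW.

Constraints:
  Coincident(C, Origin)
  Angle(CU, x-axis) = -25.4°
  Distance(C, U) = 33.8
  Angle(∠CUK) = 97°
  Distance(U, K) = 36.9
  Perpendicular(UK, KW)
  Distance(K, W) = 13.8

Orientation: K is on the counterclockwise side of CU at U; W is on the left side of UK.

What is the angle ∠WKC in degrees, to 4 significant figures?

50.72°

C is at the origin; CU runs at -25.4° with length 33.8, so U = 33.8·(cos -25.4°, sin -25.4°) = (30.53, -14.50). ∠CUK = 97.0°, so UK runs at -25.4° + (180° − 97.0°) = 57.60° from the x-axis; with |UK| = 36.9, K = U + 36.9·(cos 57.60°, sin 57.60°) = (50.30, 16.66). The perpendicularity gives KW at right angles to UK; with |KW| = 13.8 on the left of UK, W = K + 13.8·(-0.8443, 0.5358) = (38.65, 24.05). Then cos ∠WKC = KW·KC / (|KW||KC|), giving 50.72°.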